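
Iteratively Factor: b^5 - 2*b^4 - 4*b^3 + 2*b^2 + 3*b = (b + 1)*(b^4 - 3*b^3 - b^2 + 3*b) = (b + 1)^2*(b^3 - 4*b^2 + 3*b) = b*(b + 1)^2*(b^2 - 4*b + 3) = b*(b - 3)*(b + 1)^2*(b - 1)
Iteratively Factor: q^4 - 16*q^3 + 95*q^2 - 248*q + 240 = (q - 4)*(q^3 - 12*q^2 + 47*q - 60) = (q - 4)^2*(q^2 - 8*q + 15) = (q - 5)*(q - 4)^2*(q - 3)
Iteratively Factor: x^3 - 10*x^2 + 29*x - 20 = (x - 4)*(x^2 - 6*x + 5) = (x - 4)*(x - 1)*(x - 5)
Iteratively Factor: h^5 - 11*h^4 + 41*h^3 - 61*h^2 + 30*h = (h - 3)*(h^4 - 8*h^3 + 17*h^2 - 10*h) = (h - 5)*(h - 3)*(h^3 - 3*h^2 + 2*h) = (h - 5)*(h - 3)*(h - 1)*(h^2 - 2*h) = (h - 5)*(h - 3)*(h - 2)*(h - 1)*(h)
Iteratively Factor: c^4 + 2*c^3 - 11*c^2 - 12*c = (c - 3)*(c^3 + 5*c^2 + 4*c) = c*(c - 3)*(c^2 + 5*c + 4) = c*(c - 3)*(c + 4)*(c + 1)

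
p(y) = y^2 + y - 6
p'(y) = 2*y + 1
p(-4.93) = 13.37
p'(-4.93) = -8.86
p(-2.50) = -2.25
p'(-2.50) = -4.00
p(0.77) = -4.64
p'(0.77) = 2.54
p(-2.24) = -3.22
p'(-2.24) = -3.48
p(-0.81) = -6.15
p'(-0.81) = -0.62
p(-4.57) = 10.31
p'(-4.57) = -8.14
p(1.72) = -1.32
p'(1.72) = 4.44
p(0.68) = -4.86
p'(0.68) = 2.36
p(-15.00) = 204.00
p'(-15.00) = -29.00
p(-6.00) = 24.00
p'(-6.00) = -11.00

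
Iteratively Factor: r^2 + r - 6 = (r + 3)*(r - 2)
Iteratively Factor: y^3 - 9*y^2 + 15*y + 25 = (y - 5)*(y^2 - 4*y - 5) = (y - 5)^2*(y + 1)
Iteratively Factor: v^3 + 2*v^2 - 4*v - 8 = (v + 2)*(v^2 - 4) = (v + 2)^2*(v - 2)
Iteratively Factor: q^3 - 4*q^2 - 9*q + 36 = (q - 3)*(q^2 - q - 12) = (q - 4)*(q - 3)*(q + 3)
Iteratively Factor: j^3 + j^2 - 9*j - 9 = (j + 1)*(j^2 - 9) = (j - 3)*(j + 1)*(j + 3)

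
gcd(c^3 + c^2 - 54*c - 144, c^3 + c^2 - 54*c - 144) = c^3 + c^2 - 54*c - 144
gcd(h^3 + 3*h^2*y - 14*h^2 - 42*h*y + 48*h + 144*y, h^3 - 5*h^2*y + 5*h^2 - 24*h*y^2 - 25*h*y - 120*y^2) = h + 3*y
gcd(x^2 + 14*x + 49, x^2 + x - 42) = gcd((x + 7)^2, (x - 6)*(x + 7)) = x + 7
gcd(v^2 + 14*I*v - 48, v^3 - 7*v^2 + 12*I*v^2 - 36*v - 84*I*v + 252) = v + 6*I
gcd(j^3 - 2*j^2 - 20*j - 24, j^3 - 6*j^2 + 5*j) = 1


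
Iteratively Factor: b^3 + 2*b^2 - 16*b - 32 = (b - 4)*(b^2 + 6*b + 8) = (b - 4)*(b + 2)*(b + 4)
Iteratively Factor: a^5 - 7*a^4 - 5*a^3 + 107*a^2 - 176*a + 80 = (a + 4)*(a^4 - 11*a^3 + 39*a^2 - 49*a + 20) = (a - 1)*(a + 4)*(a^3 - 10*a^2 + 29*a - 20) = (a - 4)*(a - 1)*(a + 4)*(a^2 - 6*a + 5) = (a - 5)*(a - 4)*(a - 1)*(a + 4)*(a - 1)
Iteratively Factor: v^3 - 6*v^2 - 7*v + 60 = (v + 3)*(v^2 - 9*v + 20) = (v - 5)*(v + 3)*(v - 4)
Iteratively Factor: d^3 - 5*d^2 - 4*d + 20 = (d + 2)*(d^2 - 7*d + 10) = (d - 2)*(d + 2)*(d - 5)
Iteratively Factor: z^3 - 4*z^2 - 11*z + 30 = (z - 5)*(z^2 + z - 6) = (z - 5)*(z + 3)*(z - 2)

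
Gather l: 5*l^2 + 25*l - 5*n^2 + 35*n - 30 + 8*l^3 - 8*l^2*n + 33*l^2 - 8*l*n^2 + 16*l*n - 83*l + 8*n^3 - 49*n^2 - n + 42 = 8*l^3 + l^2*(38 - 8*n) + l*(-8*n^2 + 16*n - 58) + 8*n^3 - 54*n^2 + 34*n + 12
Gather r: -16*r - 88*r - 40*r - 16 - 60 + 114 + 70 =108 - 144*r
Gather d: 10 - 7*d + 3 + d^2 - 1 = d^2 - 7*d + 12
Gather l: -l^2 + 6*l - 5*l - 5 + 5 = -l^2 + l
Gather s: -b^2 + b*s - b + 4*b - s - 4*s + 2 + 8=-b^2 + 3*b + s*(b - 5) + 10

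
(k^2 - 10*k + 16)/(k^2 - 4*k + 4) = (k - 8)/(k - 2)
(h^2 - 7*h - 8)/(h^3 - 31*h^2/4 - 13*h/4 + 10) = 4*(h + 1)/(4*h^2 + h - 5)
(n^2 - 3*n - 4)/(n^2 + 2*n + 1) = (n - 4)/(n + 1)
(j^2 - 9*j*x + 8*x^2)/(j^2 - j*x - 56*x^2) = (j - x)/(j + 7*x)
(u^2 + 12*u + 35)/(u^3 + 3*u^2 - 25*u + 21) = (u + 5)/(u^2 - 4*u + 3)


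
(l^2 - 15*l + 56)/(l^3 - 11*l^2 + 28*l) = (l - 8)/(l*(l - 4))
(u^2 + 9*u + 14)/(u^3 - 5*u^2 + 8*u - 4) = (u^2 + 9*u + 14)/(u^3 - 5*u^2 + 8*u - 4)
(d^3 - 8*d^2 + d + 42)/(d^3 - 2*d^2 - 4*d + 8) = (d^2 - 10*d + 21)/(d^2 - 4*d + 4)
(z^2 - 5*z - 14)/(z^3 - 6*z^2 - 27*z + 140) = (z + 2)/(z^2 + z - 20)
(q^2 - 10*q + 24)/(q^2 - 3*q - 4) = (q - 6)/(q + 1)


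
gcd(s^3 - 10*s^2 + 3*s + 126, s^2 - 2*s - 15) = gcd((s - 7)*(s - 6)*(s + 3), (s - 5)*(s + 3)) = s + 3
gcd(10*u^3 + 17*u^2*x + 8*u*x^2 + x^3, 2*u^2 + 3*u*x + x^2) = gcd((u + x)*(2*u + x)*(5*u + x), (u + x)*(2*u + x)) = 2*u^2 + 3*u*x + x^2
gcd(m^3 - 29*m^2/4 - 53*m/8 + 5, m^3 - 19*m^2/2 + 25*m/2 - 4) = m^2 - 17*m/2 + 4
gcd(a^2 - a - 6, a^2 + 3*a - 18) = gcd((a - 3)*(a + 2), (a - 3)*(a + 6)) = a - 3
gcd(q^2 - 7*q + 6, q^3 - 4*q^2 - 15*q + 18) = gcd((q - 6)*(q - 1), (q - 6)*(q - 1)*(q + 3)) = q^2 - 7*q + 6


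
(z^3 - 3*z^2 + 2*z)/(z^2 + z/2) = 2*(z^2 - 3*z + 2)/(2*z + 1)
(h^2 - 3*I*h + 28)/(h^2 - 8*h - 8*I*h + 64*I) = (h^2 - 3*I*h + 28)/(h^2 - 8*h - 8*I*h + 64*I)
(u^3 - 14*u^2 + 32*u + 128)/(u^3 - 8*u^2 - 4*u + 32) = (u - 8)/(u - 2)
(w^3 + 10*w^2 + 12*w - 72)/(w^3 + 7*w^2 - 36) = (w + 6)/(w + 3)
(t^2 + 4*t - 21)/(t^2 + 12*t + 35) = (t - 3)/(t + 5)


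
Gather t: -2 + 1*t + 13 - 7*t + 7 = 18 - 6*t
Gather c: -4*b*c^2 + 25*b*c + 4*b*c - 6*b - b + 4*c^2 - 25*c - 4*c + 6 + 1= -7*b + c^2*(4 - 4*b) + c*(29*b - 29) + 7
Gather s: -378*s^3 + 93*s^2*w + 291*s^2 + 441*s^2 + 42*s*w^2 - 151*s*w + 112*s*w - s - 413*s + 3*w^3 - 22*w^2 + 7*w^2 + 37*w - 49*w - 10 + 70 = -378*s^3 + s^2*(93*w + 732) + s*(42*w^2 - 39*w - 414) + 3*w^3 - 15*w^2 - 12*w + 60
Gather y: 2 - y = 2 - y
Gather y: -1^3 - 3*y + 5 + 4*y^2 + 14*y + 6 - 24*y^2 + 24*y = -20*y^2 + 35*y + 10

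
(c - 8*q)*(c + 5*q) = c^2 - 3*c*q - 40*q^2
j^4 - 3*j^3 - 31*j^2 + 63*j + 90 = (j - 6)*(j - 3)*(j + 1)*(j + 5)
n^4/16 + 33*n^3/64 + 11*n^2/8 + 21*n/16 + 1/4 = (n/4 + 1/2)*(n/4 + 1)*(n + 1/4)*(n + 2)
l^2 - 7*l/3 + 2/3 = (l - 2)*(l - 1/3)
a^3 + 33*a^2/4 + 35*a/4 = a*(a + 5/4)*(a + 7)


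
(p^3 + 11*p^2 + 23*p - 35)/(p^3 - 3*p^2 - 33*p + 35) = (p + 7)/(p - 7)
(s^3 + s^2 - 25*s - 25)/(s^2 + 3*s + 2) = (s^2 - 25)/(s + 2)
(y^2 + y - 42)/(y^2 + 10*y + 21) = (y - 6)/(y + 3)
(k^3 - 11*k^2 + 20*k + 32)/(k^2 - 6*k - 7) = (k^2 - 12*k + 32)/(k - 7)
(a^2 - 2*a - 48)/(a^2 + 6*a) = (a - 8)/a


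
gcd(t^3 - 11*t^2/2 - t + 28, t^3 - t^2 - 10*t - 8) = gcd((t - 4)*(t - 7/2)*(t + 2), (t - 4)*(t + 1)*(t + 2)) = t^2 - 2*t - 8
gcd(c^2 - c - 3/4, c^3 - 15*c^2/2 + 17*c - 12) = c - 3/2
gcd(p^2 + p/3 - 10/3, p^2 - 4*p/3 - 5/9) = p - 5/3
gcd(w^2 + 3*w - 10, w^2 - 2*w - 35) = w + 5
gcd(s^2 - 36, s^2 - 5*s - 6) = s - 6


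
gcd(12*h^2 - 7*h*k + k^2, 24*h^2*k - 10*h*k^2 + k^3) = 4*h - k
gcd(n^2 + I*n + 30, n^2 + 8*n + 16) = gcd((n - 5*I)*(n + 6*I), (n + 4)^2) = 1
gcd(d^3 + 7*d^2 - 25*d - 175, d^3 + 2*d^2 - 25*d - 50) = d^2 - 25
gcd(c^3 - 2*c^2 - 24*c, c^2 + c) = c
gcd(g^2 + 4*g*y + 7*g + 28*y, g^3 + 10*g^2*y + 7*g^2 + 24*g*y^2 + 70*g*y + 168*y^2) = g^2 + 4*g*y + 7*g + 28*y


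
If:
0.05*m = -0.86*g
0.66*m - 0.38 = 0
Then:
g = -0.03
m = 0.58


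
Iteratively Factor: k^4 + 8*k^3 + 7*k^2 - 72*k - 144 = (k - 3)*(k^3 + 11*k^2 + 40*k + 48) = (k - 3)*(k + 4)*(k^2 + 7*k + 12) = (k - 3)*(k + 4)^2*(k + 3)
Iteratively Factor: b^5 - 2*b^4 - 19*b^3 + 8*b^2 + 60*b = (b + 3)*(b^4 - 5*b^3 - 4*b^2 + 20*b) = b*(b + 3)*(b^3 - 5*b^2 - 4*b + 20) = b*(b - 5)*(b + 3)*(b^2 - 4) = b*(b - 5)*(b - 2)*(b + 3)*(b + 2)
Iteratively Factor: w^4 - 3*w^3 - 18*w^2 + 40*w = (w - 5)*(w^3 + 2*w^2 - 8*w) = (w - 5)*(w + 4)*(w^2 - 2*w) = (w - 5)*(w - 2)*(w + 4)*(w)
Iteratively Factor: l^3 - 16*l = (l - 4)*(l^2 + 4*l) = l*(l - 4)*(l + 4)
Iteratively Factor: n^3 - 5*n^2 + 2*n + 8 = (n + 1)*(n^2 - 6*n + 8) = (n - 2)*(n + 1)*(n - 4)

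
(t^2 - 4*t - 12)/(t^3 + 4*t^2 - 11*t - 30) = (t - 6)/(t^2 + 2*t - 15)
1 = 1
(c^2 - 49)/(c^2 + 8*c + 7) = (c - 7)/(c + 1)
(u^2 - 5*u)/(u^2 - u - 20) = u/(u + 4)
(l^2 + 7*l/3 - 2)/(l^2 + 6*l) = (l^2 + 7*l/3 - 2)/(l*(l + 6))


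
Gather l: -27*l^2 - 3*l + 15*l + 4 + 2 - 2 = -27*l^2 + 12*l + 4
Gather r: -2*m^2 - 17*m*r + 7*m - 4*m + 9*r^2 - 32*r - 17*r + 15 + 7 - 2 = -2*m^2 + 3*m + 9*r^2 + r*(-17*m - 49) + 20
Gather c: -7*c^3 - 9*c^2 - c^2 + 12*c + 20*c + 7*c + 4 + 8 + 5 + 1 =-7*c^3 - 10*c^2 + 39*c + 18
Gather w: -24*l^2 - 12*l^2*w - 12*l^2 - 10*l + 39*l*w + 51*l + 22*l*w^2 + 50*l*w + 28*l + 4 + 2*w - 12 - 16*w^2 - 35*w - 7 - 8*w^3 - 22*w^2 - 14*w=-36*l^2 + 69*l - 8*w^3 + w^2*(22*l - 38) + w*(-12*l^2 + 89*l - 47) - 15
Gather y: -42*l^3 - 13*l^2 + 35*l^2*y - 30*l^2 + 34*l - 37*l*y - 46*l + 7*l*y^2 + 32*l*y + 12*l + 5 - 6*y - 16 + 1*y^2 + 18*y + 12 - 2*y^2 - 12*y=-42*l^3 - 43*l^2 + y^2*(7*l - 1) + y*(35*l^2 - 5*l) + 1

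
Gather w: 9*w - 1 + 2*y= 9*w + 2*y - 1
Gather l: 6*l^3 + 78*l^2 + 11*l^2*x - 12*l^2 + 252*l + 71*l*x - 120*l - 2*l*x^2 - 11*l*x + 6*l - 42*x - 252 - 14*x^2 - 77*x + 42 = 6*l^3 + l^2*(11*x + 66) + l*(-2*x^2 + 60*x + 138) - 14*x^2 - 119*x - 210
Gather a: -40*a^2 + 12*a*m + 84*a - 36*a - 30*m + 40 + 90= -40*a^2 + a*(12*m + 48) - 30*m + 130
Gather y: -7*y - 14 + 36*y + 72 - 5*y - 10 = 24*y + 48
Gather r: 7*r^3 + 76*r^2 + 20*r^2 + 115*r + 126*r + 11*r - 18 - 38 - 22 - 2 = 7*r^3 + 96*r^2 + 252*r - 80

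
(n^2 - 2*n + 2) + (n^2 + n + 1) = 2*n^2 - n + 3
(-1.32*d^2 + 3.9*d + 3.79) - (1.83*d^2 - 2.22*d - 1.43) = -3.15*d^2 + 6.12*d + 5.22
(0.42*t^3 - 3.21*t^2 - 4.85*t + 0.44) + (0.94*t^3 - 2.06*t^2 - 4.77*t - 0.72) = 1.36*t^3 - 5.27*t^2 - 9.62*t - 0.28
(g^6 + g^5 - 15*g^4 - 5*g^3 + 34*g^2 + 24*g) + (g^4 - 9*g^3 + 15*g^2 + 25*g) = g^6 + g^5 - 14*g^4 - 14*g^3 + 49*g^2 + 49*g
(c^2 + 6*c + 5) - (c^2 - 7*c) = 13*c + 5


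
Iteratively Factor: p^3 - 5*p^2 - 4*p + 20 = (p + 2)*(p^2 - 7*p + 10) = (p - 5)*(p + 2)*(p - 2)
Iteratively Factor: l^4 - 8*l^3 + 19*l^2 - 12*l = (l - 1)*(l^3 - 7*l^2 + 12*l) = (l - 4)*(l - 1)*(l^2 - 3*l) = (l - 4)*(l - 3)*(l - 1)*(l)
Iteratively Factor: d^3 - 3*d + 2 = (d - 1)*(d^2 + d - 2) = (d - 1)^2*(d + 2)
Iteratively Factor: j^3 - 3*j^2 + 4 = (j + 1)*(j^2 - 4*j + 4) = (j - 2)*(j + 1)*(j - 2)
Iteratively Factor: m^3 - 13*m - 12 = (m - 4)*(m^2 + 4*m + 3) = (m - 4)*(m + 1)*(m + 3)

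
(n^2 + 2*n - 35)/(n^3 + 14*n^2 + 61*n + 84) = (n - 5)/(n^2 + 7*n + 12)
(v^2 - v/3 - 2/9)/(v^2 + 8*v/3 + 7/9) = (3*v - 2)/(3*v + 7)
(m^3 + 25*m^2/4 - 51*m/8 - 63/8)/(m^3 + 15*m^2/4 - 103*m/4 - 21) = (m - 3/2)/(m - 4)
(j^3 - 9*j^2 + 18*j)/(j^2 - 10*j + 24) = j*(j - 3)/(j - 4)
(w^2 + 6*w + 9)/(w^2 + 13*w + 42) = (w^2 + 6*w + 9)/(w^2 + 13*w + 42)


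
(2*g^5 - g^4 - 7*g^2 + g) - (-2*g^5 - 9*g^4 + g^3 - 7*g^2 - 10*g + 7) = 4*g^5 + 8*g^4 - g^3 + 11*g - 7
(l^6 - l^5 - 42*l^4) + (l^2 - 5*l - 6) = l^6 - l^5 - 42*l^4 + l^2 - 5*l - 6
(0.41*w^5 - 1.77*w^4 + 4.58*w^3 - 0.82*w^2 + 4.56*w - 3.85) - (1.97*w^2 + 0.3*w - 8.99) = 0.41*w^5 - 1.77*w^4 + 4.58*w^3 - 2.79*w^2 + 4.26*w + 5.14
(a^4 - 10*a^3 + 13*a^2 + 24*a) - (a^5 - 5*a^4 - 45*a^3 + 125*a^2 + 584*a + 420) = -a^5 + 6*a^4 + 35*a^3 - 112*a^2 - 560*a - 420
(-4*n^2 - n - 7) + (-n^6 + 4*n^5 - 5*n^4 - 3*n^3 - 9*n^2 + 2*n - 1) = -n^6 + 4*n^5 - 5*n^4 - 3*n^3 - 13*n^2 + n - 8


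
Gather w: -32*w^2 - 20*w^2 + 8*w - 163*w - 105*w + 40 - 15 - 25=-52*w^2 - 260*w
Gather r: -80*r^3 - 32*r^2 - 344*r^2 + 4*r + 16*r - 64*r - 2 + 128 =-80*r^3 - 376*r^2 - 44*r + 126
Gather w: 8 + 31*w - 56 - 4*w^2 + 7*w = -4*w^2 + 38*w - 48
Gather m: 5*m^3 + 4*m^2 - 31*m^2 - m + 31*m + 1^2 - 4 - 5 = 5*m^3 - 27*m^2 + 30*m - 8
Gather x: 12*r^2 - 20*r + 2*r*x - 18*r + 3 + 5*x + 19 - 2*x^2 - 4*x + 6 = 12*r^2 - 38*r - 2*x^2 + x*(2*r + 1) + 28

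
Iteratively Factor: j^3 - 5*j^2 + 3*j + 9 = (j - 3)*(j^2 - 2*j - 3) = (j - 3)*(j + 1)*(j - 3)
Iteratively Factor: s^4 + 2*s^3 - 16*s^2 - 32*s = (s + 4)*(s^3 - 2*s^2 - 8*s) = (s - 4)*(s + 4)*(s^2 + 2*s) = (s - 4)*(s + 2)*(s + 4)*(s)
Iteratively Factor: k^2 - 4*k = (k)*(k - 4)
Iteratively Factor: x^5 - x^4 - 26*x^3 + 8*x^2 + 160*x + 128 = (x + 2)*(x^4 - 3*x^3 - 20*x^2 + 48*x + 64) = (x - 4)*(x + 2)*(x^3 + x^2 - 16*x - 16) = (x - 4)*(x + 2)*(x + 4)*(x^2 - 3*x - 4) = (x - 4)^2*(x + 2)*(x + 4)*(x + 1)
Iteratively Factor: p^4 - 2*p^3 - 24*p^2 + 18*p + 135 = (p - 5)*(p^3 + 3*p^2 - 9*p - 27) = (p - 5)*(p + 3)*(p^2 - 9) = (p - 5)*(p + 3)^2*(p - 3)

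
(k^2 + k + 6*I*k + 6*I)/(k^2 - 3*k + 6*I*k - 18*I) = (k + 1)/(k - 3)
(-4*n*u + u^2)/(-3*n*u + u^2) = (4*n - u)/(3*n - u)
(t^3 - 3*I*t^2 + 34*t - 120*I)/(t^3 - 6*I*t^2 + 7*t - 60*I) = (t + 6*I)/(t + 3*I)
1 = 1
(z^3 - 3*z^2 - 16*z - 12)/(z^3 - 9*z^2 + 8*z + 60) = (z + 1)/(z - 5)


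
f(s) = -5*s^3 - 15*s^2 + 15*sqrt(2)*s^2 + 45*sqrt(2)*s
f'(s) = -15*s^2 - 30*s + 30*sqrt(2)*s + 45*sqrt(2)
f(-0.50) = -29.64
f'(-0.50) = 53.68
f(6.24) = -575.81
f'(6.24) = -442.88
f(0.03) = 1.91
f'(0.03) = 64.00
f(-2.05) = -61.27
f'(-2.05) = -24.87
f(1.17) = 74.96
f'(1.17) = 57.65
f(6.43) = -663.15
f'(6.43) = -476.63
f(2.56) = 119.75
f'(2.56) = -2.85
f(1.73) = 102.80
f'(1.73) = 40.24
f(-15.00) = 17318.38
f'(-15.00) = -3497.76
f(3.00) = 111.84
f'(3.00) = -34.08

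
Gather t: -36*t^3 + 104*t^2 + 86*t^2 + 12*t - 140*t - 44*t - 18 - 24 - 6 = -36*t^3 + 190*t^2 - 172*t - 48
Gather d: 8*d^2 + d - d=8*d^2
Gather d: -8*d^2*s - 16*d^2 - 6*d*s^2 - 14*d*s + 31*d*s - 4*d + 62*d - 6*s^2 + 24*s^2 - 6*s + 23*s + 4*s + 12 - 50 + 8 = d^2*(-8*s - 16) + d*(-6*s^2 + 17*s + 58) + 18*s^2 + 21*s - 30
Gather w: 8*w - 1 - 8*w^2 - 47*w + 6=-8*w^2 - 39*w + 5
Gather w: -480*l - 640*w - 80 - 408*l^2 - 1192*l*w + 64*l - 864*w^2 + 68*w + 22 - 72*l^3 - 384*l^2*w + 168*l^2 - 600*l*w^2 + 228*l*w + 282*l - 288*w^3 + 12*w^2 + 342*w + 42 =-72*l^3 - 240*l^2 - 134*l - 288*w^3 + w^2*(-600*l - 852) + w*(-384*l^2 - 964*l - 230) - 16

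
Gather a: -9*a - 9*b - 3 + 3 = -9*a - 9*b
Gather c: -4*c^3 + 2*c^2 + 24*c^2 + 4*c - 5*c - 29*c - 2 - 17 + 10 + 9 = -4*c^3 + 26*c^2 - 30*c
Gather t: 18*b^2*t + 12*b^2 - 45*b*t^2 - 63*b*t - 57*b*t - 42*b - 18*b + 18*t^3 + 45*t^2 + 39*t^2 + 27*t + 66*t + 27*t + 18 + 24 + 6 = 12*b^2 - 60*b + 18*t^3 + t^2*(84 - 45*b) + t*(18*b^2 - 120*b + 120) + 48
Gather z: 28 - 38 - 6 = -16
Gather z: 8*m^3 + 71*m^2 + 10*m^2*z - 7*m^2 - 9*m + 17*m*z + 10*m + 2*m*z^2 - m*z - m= 8*m^3 + 64*m^2 + 2*m*z^2 + z*(10*m^2 + 16*m)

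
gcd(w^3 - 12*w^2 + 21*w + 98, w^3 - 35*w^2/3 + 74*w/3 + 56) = w - 7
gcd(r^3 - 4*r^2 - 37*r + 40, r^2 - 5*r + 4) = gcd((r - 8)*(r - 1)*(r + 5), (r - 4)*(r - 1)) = r - 1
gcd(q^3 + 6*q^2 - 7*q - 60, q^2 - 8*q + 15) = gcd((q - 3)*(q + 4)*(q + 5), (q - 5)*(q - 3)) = q - 3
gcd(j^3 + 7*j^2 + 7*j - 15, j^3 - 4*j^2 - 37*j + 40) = j^2 + 4*j - 5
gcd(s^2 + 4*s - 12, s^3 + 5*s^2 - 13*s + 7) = 1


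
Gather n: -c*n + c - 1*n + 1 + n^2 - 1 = c + n^2 + n*(-c - 1)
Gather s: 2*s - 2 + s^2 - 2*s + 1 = s^2 - 1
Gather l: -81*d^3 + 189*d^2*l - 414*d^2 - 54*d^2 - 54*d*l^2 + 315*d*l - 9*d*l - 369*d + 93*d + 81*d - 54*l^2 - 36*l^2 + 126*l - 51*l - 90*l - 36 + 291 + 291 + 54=-81*d^3 - 468*d^2 - 195*d + l^2*(-54*d - 90) + l*(189*d^2 + 306*d - 15) + 600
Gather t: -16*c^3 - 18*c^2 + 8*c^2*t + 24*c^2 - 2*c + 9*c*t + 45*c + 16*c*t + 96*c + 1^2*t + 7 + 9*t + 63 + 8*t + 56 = -16*c^3 + 6*c^2 + 139*c + t*(8*c^2 + 25*c + 18) + 126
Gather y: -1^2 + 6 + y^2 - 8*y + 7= y^2 - 8*y + 12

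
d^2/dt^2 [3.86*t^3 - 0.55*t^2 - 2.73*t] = 23.16*t - 1.1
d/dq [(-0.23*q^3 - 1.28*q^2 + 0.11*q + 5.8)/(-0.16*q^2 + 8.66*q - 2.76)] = (0.0368*q^4 - 3.9836*q^3 - 9.1628*q^2 + 8.9216*q - 50.5316)/(0.0256*q^4 - 2.7712*q^3 + 75.8788*q^2 - 47.8032*q + 7.6176)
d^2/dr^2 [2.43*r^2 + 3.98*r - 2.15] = 4.86000000000000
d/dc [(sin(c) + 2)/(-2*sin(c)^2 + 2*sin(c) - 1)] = (8*sin(c) - cos(2*c) - 4)*cos(c)/(-2*sin(c) - cos(2*c) + 2)^2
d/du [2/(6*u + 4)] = -3/(3*u + 2)^2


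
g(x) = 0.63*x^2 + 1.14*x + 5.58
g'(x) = 1.26*x + 1.14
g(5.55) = 31.31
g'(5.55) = 8.13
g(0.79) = 6.87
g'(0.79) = 2.14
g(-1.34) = 5.18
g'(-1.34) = -0.55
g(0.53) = 6.36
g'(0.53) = 1.81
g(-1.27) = 5.15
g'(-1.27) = -0.46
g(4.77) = 25.35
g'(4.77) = 7.15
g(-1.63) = 5.40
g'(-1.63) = -0.91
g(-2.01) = 5.83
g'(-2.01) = -1.39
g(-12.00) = 82.62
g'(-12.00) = -13.98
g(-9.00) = 46.35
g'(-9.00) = -10.20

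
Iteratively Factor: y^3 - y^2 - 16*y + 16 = (y + 4)*(y^2 - 5*y + 4) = (y - 1)*(y + 4)*(y - 4)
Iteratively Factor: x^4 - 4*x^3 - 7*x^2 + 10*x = (x)*(x^3 - 4*x^2 - 7*x + 10) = x*(x - 5)*(x^2 + x - 2) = x*(x - 5)*(x - 1)*(x + 2)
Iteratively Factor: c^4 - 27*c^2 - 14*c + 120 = (c - 2)*(c^3 + 2*c^2 - 23*c - 60) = (c - 5)*(c - 2)*(c^2 + 7*c + 12) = (c - 5)*(c - 2)*(c + 3)*(c + 4)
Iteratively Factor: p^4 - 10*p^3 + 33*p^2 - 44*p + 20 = (p - 2)*(p^3 - 8*p^2 + 17*p - 10) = (p - 5)*(p - 2)*(p^2 - 3*p + 2) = (p - 5)*(p - 2)^2*(p - 1)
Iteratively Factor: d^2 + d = (d + 1)*(d)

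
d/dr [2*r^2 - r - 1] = 4*r - 1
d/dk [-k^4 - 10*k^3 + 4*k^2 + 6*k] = -4*k^3 - 30*k^2 + 8*k + 6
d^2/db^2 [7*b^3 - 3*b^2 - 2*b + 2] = 42*b - 6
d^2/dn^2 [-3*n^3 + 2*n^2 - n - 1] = 4 - 18*n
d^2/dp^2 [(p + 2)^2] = 2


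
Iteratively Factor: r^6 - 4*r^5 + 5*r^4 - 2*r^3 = (r - 2)*(r^5 - 2*r^4 + r^3) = r*(r - 2)*(r^4 - 2*r^3 + r^2) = r*(r - 2)*(r - 1)*(r^3 - r^2) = r^2*(r - 2)*(r - 1)*(r^2 - r) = r^3*(r - 2)*(r - 1)*(r - 1)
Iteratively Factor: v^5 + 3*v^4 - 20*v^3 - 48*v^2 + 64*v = (v - 1)*(v^4 + 4*v^3 - 16*v^2 - 64*v) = (v - 4)*(v - 1)*(v^3 + 8*v^2 + 16*v) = (v - 4)*(v - 1)*(v + 4)*(v^2 + 4*v) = v*(v - 4)*(v - 1)*(v + 4)*(v + 4)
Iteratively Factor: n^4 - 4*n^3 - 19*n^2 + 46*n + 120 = (n + 2)*(n^3 - 6*n^2 - 7*n + 60) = (n + 2)*(n + 3)*(n^2 - 9*n + 20) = (n - 5)*(n + 2)*(n + 3)*(n - 4)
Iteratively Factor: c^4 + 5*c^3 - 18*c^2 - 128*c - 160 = (c + 2)*(c^3 + 3*c^2 - 24*c - 80) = (c + 2)*(c + 4)*(c^2 - c - 20) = (c - 5)*(c + 2)*(c + 4)*(c + 4)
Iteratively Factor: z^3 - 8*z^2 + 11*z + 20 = (z - 4)*(z^2 - 4*z - 5) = (z - 4)*(z + 1)*(z - 5)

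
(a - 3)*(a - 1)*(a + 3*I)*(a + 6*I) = a^4 - 4*a^3 + 9*I*a^3 - 15*a^2 - 36*I*a^2 + 72*a + 27*I*a - 54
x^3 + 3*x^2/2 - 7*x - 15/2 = (x - 5/2)*(x + 1)*(x + 3)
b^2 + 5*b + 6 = (b + 2)*(b + 3)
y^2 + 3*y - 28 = (y - 4)*(y + 7)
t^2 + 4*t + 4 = (t + 2)^2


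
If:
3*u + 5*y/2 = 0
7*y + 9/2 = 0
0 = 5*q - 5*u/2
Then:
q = 15/56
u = 15/28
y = -9/14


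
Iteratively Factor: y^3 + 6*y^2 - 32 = (y + 4)*(y^2 + 2*y - 8) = (y + 4)^2*(y - 2)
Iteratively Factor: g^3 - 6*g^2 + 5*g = (g)*(g^2 - 6*g + 5) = g*(g - 5)*(g - 1)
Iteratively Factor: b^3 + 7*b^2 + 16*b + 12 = (b + 2)*(b^2 + 5*b + 6) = (b + 2)*(b + 3)*(b + 2)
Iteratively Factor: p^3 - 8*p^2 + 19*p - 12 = (p - 3)*(p^2 - 5*p + 4) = (p - 4)*(p - 3)*(p - 1)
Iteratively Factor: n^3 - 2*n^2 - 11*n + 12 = (n - 4)*(n^2 + 2*n - 3) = (n - 4)*(n - 1)*(n + 3)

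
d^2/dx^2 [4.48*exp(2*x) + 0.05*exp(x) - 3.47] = (17.92*exp(x) + 0.05)*exp(x)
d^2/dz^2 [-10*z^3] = -60*z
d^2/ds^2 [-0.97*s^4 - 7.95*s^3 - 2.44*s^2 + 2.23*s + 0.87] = -11.64*s^2 - 47.7*s - 4.88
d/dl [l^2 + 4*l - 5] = 2*l + 4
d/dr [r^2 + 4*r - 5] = 2*r + 4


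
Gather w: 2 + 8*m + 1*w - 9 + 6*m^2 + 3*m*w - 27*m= 6*m^2 - 19*m + w*(3*m + 1) - 7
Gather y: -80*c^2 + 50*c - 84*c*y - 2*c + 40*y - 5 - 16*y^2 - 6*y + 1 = -80*c^2 + 48*c - 16*y^2 + y*(34 - 84*c) - 4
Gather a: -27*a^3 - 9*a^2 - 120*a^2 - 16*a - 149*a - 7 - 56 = -27*a^3 - 129*a^2 - 165*a - 63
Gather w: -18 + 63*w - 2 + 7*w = 70*w - 20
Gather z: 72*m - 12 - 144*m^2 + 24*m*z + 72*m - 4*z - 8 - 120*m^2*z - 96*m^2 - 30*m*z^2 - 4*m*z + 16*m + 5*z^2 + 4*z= -240*m^2 + 160*m + z^2*(5 - 30*m) + z*(-120*m^2 + 20*m) - 20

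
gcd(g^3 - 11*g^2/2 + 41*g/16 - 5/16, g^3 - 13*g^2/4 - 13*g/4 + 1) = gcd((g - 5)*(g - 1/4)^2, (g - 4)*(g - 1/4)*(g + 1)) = g - 1/4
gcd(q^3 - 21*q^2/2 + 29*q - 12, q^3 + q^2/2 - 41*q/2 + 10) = q^2 - 9*q/2 + 2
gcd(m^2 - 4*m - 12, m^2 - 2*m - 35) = 1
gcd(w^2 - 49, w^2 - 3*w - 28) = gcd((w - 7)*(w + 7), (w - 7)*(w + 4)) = w - 7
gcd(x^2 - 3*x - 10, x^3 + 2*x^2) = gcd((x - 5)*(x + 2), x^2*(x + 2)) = x + 2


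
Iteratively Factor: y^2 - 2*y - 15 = (y + 3)*(y - 5)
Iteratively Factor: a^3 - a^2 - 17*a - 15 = (a - 5)*(a^2 + 4*a + 3) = (a - 5)*(a + 1)*(a + 3)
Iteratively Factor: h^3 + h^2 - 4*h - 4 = (h + 1)*(h^2 - 4) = (h + 1)*(h + 2)*(h - 2)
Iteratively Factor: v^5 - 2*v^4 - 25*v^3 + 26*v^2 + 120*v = (v + 2)*(v^4 - 4*v^3 - 17*v^2 + 60*v) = (v + 2)*(v + 4)*(v^3 - 8*v^2 + 15*v) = (v - 3)*(v + 2)*(v + 4)*(v^2 - 5*v) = (v - 5)*(v - 3)*(v + 2)*(v + 4)*(v)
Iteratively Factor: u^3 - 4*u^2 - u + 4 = (u + 1)*(u^2 - 5*u + 4) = (u - 1)*(u + 1)*(u - 4)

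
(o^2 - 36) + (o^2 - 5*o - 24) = 2*o^2 - 5*o - 60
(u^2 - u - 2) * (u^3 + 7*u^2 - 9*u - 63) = u^5 + 6*u^4 - 18*u^3 - 68*u^2 + 81*u + 126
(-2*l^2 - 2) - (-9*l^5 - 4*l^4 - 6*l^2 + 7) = 9*l^5 + 4*l^4 + 4*l^2 - 9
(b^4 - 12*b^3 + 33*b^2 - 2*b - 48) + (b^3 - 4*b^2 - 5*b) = b^4 - 11*b^3 + 29*b^2 - 7*b - 48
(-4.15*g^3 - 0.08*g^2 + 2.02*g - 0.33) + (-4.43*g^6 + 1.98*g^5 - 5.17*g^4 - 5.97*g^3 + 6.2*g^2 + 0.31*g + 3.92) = -4.43*g^6 + 1.98*g^5 - 5.17*g^4 - 10.12*g^3 + 6.12*g^2 + 2.33*g + 3.59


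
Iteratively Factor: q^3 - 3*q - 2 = (q + 1)*(q^2 - q - 2) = (q - 2)*(q + 1)*(q + 1)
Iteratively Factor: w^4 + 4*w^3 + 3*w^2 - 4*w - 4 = (w + 2)*(w^3 + 2*w^2 - w - 2) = (w + 1)*(w + 2)*(w^2 + w - 2) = (w + 1)*(w + 2)^2*(w - 1)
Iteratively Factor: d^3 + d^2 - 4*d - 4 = (d + 1)*(d^2 - 4) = (d + 1)*(d + 2)*(d - 2)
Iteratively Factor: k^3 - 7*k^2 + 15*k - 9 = (k - 3)*(k^2 - 4*k + 3) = (k - 3)*(k - 1)*(k - 3)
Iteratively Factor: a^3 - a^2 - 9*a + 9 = (a - 1)*(a^2 - 9) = (a - 1)*(a + 3)*(a - 3)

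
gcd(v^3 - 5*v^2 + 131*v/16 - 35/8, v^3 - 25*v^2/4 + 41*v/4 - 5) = v - 5/4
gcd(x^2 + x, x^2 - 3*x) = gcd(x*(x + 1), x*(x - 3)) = x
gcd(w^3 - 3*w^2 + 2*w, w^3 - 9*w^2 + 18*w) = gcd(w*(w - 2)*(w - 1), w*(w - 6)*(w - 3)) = w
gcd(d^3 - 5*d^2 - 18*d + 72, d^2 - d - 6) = d - 3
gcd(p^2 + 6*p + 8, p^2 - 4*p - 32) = p + 4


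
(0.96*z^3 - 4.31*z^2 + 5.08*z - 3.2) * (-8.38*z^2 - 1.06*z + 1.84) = -8.0448*z^5 + 35.1002*z^4 - 36.2354*z^3 + 13.5008*z^2 + 12.7392*z - 5.888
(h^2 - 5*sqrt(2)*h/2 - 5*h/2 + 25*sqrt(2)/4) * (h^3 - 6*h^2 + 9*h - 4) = h^5 - 17*h^4/2 - 5*sqrt(2)*h^4/2 + 24*h^3 + 85*sqrt(2)*h^3/4 - 60*sqrt(2)*h^2 - 53*h^2/2 + 10*h + 265*sqrt(2)*h/4 - 25*sqrt(2)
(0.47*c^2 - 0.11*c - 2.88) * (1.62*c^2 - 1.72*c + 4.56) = 0.7614*c^4 - 0.9866*c^3 - 2.3332*c^2 + 4.452*c - 13.1328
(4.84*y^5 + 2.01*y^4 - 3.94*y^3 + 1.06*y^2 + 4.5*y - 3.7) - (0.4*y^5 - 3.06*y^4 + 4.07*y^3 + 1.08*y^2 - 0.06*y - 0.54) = 4.44*y^5 + 5.07*y^4 - 8.01*y^3 - 0.02*y^2 + 4.56*y - 3.16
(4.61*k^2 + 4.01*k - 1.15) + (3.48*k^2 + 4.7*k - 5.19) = 8.09*k^2 + 8.71*k - 6.34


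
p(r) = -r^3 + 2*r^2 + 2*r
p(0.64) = 1.84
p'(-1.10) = -6.03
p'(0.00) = 2.00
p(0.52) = 1.44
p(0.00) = 0.00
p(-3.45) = 57.97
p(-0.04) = -0.08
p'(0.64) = 3.33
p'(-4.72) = -83.72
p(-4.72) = 140.27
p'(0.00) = 2.00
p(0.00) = 0.00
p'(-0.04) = 1.84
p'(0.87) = 3.21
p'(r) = -3*r^2 + 4*r + 2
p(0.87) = 2.60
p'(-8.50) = -248.75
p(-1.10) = 1.55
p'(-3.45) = -47.51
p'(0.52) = 3.27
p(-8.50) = 741.62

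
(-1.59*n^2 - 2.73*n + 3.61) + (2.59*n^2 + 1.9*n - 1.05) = 1.0*n^2 - 0.83*n + 2.56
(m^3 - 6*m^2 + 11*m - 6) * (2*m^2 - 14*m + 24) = 2*m^5 - 26*m^4 + 130*m^3 - 310*m^2 + 348*m - 144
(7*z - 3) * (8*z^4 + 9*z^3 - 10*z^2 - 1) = 56*z^5 + 39*z^4 - 97*z^3 + 30*z^2 - 7*z + 3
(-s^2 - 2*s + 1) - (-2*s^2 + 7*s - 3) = s^2 - 9*s + 4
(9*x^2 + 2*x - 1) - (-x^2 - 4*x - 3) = 10*x^2 + 6*x + 2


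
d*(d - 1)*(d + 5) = d^3 + 4*d^2 - 5*d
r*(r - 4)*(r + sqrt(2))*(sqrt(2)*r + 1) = sqrt(2)*r^4 - 4*sqrt(2)*r^3 + 3*r^3 - 12*r^2 + sqrt(2)*r^2 - 4*sqrt(2)*r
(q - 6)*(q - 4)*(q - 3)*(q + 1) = q^4 - 12*q^3 + 41*q^2 - 18*q - 72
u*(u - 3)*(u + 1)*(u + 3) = u^4 + u^3 - 9*u^2 - 9*u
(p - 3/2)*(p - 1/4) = p^2 - 7*p/4 + 3/8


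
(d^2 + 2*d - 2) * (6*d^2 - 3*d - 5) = 6*d^4 + 9*d^3 - 23*d^2 - 4*d + 10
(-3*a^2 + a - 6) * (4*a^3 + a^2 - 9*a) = -12*a^5 + a^4 + 4*a^3 - 15*a^2 + 54*a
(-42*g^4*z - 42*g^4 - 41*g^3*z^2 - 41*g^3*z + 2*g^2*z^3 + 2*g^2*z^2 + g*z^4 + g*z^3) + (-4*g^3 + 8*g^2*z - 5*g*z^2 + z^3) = -42*g^4*z - 42*g^4 - 41*g^3*z^2 - 41*g^3*z - 4*g^3 + 2*g^2*z^3 + 2*g^2*z^2 + 8*g^2*z + g*z^4 + g*z^3 - 5*g*z^2 + z^3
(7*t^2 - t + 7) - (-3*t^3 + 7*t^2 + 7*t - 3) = 3*t^3 - 8*t + 10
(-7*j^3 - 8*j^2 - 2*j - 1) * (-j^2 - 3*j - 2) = 7*j^5 + 29*j^4 + 40*j^3 + 23*j^2 + 7*j + 2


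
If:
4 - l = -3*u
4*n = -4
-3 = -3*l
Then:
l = 1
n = -1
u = -1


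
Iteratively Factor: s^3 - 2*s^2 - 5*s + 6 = (s + 2)*(s^2 - 4*s + 3) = (s - 1)*(s + 2)*(s - 3)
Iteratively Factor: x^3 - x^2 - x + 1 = (x + 1)*(x^2 - 2*x + 1) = (x - 1)*(x + 1)*(x - 1)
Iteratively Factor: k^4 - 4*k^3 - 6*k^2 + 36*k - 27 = (k - 1)*(k^3 - 3*k^2 - 9*k + 27) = (k - 3)*(k - 1)*(k^2 - 9) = (k - 3)*(k - 1)*(k + 3)*(k - 3)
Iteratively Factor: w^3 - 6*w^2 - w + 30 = (w + 2)*(w^2 - 8*w + 15) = (w - 5)*(w + 2)*(w - 3)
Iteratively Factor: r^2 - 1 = (r - 1)*(r + 1)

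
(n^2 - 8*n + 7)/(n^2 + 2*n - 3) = (n - 7)/(n + 3)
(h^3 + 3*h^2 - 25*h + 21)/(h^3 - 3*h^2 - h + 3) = (h + 7)/(h + 1)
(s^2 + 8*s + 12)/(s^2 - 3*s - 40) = (s^2 + 8*s + 12)/(s^2 - 3*s - 40)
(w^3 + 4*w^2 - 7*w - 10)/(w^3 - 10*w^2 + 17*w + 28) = (w^2 + 3*w - 10)/(w^2 - 11*w + 28)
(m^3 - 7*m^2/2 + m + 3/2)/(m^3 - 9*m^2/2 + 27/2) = (2*m^2 - m - 1)/(2*m^2 - 3*m - 9)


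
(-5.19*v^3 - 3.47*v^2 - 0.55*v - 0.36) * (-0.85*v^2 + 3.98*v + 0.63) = 4.4115*v^5 - 17.7067*v^4 - 16.6128*v^3 - 4.0691*v^2 - 1.7793*v - 0.2268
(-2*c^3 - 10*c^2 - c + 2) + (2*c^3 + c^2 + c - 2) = -9*c^2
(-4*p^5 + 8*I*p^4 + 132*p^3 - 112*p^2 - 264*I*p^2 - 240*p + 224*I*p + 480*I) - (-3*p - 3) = -4*p^5 + 8*I*p^4 + 132*p^3 - 112*p^2 - 264*I*p^2 - 237*p + 224*I*p + 3 + 480*I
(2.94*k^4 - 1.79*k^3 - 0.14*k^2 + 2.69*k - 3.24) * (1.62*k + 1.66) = 4.7628*k^5 + 1.9806*k^4 - 3.1982*k^3 + 4.1254*k^2 - 0.783400000000001*k - 5.3784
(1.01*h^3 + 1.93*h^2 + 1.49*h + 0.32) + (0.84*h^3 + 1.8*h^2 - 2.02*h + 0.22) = 1.85*h^3 + 3.73*h^2 - 0.53*h + 0.54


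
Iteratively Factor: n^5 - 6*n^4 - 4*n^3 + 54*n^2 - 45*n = (n - 3)*(n^4 - 3*n^3 - 13*n^2 + 15*n) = (n - 3)*(n - 1)*(n^3 - 2*n^2 - 15*n) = (n - 5)*(n - 3)*(n - 1)*(n^2 + 3*n) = n*(n - 5)*(n - 3)*(n - 1)*(n + 3)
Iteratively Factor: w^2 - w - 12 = (w - 4)*(w + 3)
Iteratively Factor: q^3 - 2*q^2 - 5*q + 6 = (q - 1)*(q^2 - q - 6) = (q - 3)*(q - 1)*(q + 2)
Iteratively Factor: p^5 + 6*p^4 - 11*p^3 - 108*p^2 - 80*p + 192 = (p + 4)*(p^4 + 2*p^3 - 19*p^2 - 32*p + 48) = (p - 4)*(p + 4)*(p^3 + 6*p^2 + 5*p - 12) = (p - 4)*(p - 1)*(p + 4)*(p^2 + 7*p + 12) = (p - 4)*(p - 1)*(p + 3)*(p + 4)*(p + 4)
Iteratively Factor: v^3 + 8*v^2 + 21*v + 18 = (v + 2)*(v^2 + 6*v + 9) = (v + 2)*(v + 3)*(v + 3)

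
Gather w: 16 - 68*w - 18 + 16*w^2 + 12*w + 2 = 16*w^2 - 56*w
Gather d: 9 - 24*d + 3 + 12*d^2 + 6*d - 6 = 12*d^2 - 18*d + 6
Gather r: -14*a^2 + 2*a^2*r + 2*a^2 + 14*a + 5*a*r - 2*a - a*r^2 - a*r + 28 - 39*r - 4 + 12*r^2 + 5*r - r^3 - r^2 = -12*a^2 + 12*a - r^3 + r^2*(11 - a) + r*(2*a^2 + 4*a - 34) + 24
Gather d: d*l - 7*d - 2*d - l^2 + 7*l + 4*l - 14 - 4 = d*(l - 9) - l^2 + 11*l - 18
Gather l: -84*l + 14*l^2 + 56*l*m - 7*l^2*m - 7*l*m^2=l^2*(14 - 7*m) + l*(-7*m^2 + 56*m - 84)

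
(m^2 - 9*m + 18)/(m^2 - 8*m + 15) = (m - 6)/(m - 5)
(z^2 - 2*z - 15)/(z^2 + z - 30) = (z + 3)/(z + 6)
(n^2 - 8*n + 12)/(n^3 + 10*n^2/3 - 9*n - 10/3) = 3*(n - 6)/(3*n^2 + 16*n + 5)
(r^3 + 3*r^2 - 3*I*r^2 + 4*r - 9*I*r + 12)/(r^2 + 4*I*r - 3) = (r^2 + r*(3 - 4*I) - 12*I)/(r + 3*I)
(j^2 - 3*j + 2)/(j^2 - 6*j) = (j^2 - 3*j + 2)/(j*(j - 6))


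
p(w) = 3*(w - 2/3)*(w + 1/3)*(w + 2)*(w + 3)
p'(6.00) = 4242.67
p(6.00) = 7296.00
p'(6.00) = 4242.67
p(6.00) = 7296.00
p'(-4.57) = -390.22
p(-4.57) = 268.56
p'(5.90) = 4062.77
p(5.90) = 6880.77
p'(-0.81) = -8.13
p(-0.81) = 5.50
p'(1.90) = 271.46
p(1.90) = 157.91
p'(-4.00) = -204.00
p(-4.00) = 102.67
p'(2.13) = 349.72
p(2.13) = 229.12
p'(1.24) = 108.71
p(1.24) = 37.18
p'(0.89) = 54.35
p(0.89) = 9.21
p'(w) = 3*(w - 2/3)*(w + 1/3)*(w + 2) + 3*(w - 2/3)*(w + 1/3)*(w + 3) + 3*(w - 2/3)*(w + 2)*(w + 3) + 3*(w + 1/3)*(w + 2)*(w + 3) = 12*w^3 + 42*w^2 + 74*w/3 - 28/3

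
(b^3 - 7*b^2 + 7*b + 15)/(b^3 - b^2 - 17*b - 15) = (b - 3)/(b + 3)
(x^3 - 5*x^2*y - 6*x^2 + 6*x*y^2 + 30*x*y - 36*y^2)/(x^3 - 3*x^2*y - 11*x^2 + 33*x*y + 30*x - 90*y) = (x - 2*y)/(x - 5)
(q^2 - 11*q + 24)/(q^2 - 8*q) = (q - 3)/q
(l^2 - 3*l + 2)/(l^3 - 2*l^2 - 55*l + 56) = (l - 2)/(l^2 - l - 56)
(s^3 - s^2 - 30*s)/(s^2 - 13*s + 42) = s*(s + 5)/(s - 7)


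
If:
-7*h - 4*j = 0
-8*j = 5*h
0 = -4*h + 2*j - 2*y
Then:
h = 0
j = 0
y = 0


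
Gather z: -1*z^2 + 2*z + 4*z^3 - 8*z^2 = 4*z^3 - 9*z^2 + 2*z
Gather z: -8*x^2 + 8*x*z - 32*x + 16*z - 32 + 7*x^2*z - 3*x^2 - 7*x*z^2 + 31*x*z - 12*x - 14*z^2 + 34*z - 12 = -11*x^2 - 44*x + z^2*(-7*x - 14) + z*(7*x^2 + 39*x + 50) - 44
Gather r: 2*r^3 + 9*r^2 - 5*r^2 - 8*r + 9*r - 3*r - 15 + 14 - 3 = 2*r^3 + 4*r^2 - 2*r - 4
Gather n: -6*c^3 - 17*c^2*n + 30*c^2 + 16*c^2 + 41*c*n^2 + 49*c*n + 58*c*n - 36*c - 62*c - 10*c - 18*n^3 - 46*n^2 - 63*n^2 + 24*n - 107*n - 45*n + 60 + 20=-6*c^3 + 46*c^2 - 108*c - 18*n^3 + n^2*(41*c - 109) + n*(-17*c^2 + 107*c - 128) + 80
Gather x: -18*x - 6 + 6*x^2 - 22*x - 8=6*x^2 - 40*x - 14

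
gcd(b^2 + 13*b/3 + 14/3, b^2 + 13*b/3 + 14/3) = b^2 + 13*b/3 + 14/3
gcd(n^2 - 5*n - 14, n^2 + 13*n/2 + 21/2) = 1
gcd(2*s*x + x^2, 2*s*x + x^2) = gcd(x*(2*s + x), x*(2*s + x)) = 2*s*x + x^2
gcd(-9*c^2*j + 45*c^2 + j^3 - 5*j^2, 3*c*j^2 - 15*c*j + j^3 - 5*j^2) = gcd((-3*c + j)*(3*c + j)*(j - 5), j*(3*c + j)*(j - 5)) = 3*c*j - 15*c + j^2 - 5*j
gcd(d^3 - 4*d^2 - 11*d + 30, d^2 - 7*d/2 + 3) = d - 2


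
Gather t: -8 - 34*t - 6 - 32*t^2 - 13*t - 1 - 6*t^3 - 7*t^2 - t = -6*t^3 - 39*t^2 - 48*t - 15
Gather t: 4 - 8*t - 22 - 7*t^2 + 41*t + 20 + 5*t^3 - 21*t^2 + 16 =5*t^3 - 28*t^2 + 33*t + 18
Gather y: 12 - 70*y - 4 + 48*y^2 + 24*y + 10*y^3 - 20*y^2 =10*y^3 + 28*y^2 - 46*y + 8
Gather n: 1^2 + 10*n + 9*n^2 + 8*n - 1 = 9*n^2 + 18*n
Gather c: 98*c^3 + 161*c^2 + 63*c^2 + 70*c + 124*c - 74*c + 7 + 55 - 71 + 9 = 98*c^3 + 224*c^2 + 120*c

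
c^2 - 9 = (c - 3)*(c + 3)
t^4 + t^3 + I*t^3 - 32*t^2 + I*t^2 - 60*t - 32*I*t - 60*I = (t - 6)*(t + 2)*(t + 5)*(t + I)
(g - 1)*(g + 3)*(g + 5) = g^3 + 7*g^2 + 7*g - 15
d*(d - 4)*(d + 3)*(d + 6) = d^4 + 5*d^3 - 18*d^2 - 72*d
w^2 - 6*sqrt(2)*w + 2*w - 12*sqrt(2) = (w + 2)*(w - 6*sqrt(2))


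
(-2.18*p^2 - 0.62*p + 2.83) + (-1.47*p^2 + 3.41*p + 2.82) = -3.65*p^2 + 2.79*p + 5.65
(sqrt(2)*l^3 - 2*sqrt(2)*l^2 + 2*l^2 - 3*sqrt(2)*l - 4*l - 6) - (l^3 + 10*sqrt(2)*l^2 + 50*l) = -l^3 + sqrt(2)*l^3 - 12*sqrt(2)*l^2 + 2*l^2 - 54*l - 3*sqrt(2)*l - 6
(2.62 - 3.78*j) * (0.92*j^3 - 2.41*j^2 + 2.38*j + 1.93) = -3.4776*j^4 + 11.5202*j^3 - 15.3106*j^2 - 1.0598*j + 5.0566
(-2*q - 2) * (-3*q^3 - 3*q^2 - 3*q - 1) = 6*q^4 + 12*q^3 + 12*q^2 + 8*q + 2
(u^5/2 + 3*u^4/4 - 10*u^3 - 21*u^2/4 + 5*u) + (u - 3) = u^5/2 + 3*u^4/4 - 10*u^3 - 21*u^2/4 + 6*u - 3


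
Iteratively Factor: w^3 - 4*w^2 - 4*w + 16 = (w + 2)*(w^2 - 6*w + 8) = (w - 4)*(w + 2)*(w - 2)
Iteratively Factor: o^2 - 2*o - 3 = (o + 1)*(o - 3)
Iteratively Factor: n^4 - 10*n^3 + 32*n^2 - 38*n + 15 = (n - 5)*(n^3 - 5*n^2 + 7*n - 3) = (n - 5)*(n - 1)*(n^2 - 4*n + 3) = (n - 5)*(n - 3)*(n - 1)*(n - 1)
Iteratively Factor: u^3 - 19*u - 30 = (u - 5)*(u^2 + 5*u + 6) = (u - 5)*(u + 3)*(u + 2)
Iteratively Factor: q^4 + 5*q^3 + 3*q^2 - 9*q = (q)*(q^3 + 5*q^2 + 3*q - 9) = q*(q + 3)*(q^2 + 2*q - 3) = q*(q - 1)*(q + 3)*(q + 3)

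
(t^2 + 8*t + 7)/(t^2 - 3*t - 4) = (t + 7)/(t - 4)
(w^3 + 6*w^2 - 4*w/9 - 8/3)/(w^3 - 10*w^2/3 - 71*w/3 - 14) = (w^2 + 16*w/3 - 4)/(w^2 - 4*w - 21)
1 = 1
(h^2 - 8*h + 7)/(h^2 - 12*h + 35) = (h - 1)/(h - 5)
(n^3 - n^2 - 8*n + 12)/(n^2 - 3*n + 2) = (n^2 + n - 6)/(n - 1)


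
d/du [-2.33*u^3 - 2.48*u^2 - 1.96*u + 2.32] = -6.99*u^2 - 4.96*u - 1.96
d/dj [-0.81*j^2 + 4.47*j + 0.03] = 4.47 - 1.62*j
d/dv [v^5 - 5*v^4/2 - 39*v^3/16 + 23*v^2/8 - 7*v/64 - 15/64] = 5*v^4 - 10*v^3 - 117*v^2/16 + 23*v/4 - 7/64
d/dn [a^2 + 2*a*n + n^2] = 2*a + 2*n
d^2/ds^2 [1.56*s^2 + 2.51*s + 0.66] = 3.12000000000000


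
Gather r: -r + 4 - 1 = 3 - r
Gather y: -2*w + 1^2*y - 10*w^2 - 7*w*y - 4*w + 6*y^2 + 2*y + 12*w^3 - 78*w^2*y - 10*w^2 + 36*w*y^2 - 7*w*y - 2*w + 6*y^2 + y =12*w^3 - 20*w^2 - 8*w + y^2*(36*w + 12) + y*(-78*w^2 - 14*w + 4)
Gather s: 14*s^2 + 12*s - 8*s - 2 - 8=14*s^2 + 4*s - 10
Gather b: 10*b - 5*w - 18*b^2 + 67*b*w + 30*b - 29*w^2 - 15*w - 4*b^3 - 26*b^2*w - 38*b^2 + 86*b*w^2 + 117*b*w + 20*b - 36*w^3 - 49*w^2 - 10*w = -4*b^3 + b^2*(-26*w - 56) + b*(86*w^2 + 184*w + 60) - 36*w^3 - 78*w^2 - 30*w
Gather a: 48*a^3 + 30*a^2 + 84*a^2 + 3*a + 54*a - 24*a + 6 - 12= 48*a^3 + 114*a^2 + 33*a - 6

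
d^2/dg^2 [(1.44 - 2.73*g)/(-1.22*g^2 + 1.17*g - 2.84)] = ((9.9018 - 19.9836*g)*(1.22*g^2 - 1.17*g + 2.84) + (2.44*g - 1.17)*(2.73*g - 1.44)*(4.88*g - 2.34))/(1.22*g^2 - 1.17*g + 2.84)^3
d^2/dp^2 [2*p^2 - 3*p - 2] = 4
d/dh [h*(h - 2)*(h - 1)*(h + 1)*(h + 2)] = 5*h^4 - 15*h^2 + 4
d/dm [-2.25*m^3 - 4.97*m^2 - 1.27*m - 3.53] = -6.75*m^2 - 9.94*m - 1.27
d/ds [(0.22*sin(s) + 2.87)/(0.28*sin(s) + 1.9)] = -0.3856*cos(s)/(0.28*sin(s) + 1.9)^2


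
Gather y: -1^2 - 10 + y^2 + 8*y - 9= y^2 + 8*y - 20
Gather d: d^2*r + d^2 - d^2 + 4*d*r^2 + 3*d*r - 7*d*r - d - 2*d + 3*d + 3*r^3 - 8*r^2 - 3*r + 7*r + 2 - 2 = d^2*r + d*(4*r^2 - 4*r) + 3*r^3 - 8*r^2 + 4*r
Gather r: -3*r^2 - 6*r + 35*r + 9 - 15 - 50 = -3*r^2 + 29*r - 56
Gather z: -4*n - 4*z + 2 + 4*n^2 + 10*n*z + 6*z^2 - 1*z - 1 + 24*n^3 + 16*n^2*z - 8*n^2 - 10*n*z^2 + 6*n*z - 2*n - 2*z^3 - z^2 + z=24*n^3 - 4*n^2 - 6*n - 2*z^3 + z^2*(5 - 10*n) + z*(16*n^2 + 16*n - 4) + 1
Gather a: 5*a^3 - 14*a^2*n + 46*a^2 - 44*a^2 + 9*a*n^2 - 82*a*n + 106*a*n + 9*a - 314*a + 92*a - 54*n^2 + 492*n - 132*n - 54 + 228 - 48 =5*a^3 + a^2*(2 - 14*n) + a*(9*n^2 + 24*n - 213) - 54*n^2 + 360*n + 126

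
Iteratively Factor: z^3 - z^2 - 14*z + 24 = (z + 4)*(z^2 - 5*z + 6) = (z - 3)*(z + 4)*(z - 2)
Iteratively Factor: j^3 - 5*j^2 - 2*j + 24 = (j + 2)*(j^2 - 7*j + 12) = (j - 3)*(j + 2)*(j - 4)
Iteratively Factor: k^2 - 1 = (k - 1)*(k + 1)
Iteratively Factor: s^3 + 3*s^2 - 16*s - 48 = (s + 3)*(s^2 - 16) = (s + 3)*(s + 4)*(s - 4)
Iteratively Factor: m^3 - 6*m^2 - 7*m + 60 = (m - 5)*(m^2 - m - 12) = (m - 5)*(m + 3)*(m - 4)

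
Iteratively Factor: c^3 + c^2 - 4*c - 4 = (c + 2)*(c^2 - c - 2) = (c + 1)*(c + 2)*(c - 2)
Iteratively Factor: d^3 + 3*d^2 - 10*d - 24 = (d - 3)*(d^2 + 6*d + 8) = (d - 3)*(d + 4)*(d + 2)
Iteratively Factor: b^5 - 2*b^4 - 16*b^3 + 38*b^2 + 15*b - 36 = (b + 1)*(b^4 - 3*b^3 - 13*b^2 + 51*b - 36) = (b - 3)*(b + 1)*(b^3 - 13*b + 12) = (b - 3)*(b - 1)*(b + 1)*(b^2 + b - 12) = (b - 3)*(b - 1)*(b + 1)*(b + 4)*(b - 3)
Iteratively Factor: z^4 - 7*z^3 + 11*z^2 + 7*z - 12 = (z - 3)*(z^3 - 4*z^2 - z + 4) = (z - 4)*(z - 3)*(z^2 - 1) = (z - 4)*(z - 3)*(z - 1)*(z + 1)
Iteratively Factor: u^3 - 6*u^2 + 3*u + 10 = (u + 1)*(u^2 - 7*u + 10) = (u - 2)*(u + 1)*(u - 5)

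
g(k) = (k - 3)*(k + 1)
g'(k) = 2*k - 2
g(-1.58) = 2.66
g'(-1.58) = -5.16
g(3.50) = 2.25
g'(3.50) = 5.00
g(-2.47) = 8.04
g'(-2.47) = -6.94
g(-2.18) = 6.11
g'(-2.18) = -6.36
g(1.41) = -3.83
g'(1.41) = 0.82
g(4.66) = 9.40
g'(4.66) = 7.32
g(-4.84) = 30.11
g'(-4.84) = -11.68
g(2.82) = -0.69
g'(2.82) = 3.64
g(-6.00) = 45.00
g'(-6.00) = -14.00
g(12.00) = 117.00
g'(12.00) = 22.00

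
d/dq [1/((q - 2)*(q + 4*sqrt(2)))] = ((2 - q)*(q + 4*sqrt(2)) - (q - 2)^2)/((q - 2)^3*(q + 4*sqrt(2))^2)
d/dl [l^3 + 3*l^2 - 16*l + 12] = 3*l^2 + 6*l - 16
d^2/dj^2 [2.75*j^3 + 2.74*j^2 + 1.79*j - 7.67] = 16.5*j + 5.48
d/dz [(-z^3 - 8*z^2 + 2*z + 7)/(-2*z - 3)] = (4*z^3 + 25*z^2 + 48*z + 8)/(4*z^2 + 12*z + 9)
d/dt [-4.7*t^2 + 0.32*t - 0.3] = 0.32 - 9.4*t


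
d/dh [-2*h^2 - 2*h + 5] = -4*h - 2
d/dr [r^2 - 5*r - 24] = 2*r - 5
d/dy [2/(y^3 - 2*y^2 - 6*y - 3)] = 2*(-3*y^2 + 4*y + 6)/(-y^3 + 2*y^2 + 6*y + 3)^2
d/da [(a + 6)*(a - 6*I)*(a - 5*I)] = 3*a^2 + a*(12 - 22*I) - 30 - 66*I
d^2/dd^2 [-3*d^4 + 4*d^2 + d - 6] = 8 - 36*d^2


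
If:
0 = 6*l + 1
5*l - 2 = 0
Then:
No Solution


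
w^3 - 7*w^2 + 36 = (w - 6)*(w - 3)*(w + 2)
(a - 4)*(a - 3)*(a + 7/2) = a^3 - 7*a^2/2 - 25*a/2 + 42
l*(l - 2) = l^2 - 2*l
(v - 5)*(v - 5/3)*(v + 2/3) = v^3 - 6*v^2 + 35*v/9 + 50/9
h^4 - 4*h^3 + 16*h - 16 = (h - 2)^3*(h + 2)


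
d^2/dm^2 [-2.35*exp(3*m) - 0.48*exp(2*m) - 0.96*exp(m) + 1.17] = (-21.15*exp(2*m) - 1.92*exp(m) - 0.96)*exp(m)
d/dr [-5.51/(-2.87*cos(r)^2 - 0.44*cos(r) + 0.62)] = (31.6274*cos(r) + 2.4244)*sin(r)/(2.87*cos(r)^2 + 0.44*cos(r) - 0.62)^2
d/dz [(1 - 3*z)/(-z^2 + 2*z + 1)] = (-3*z^2 + 2*z - 5)/(z^4 - 4*z^3 + 2*z^2 + 4*z + 1)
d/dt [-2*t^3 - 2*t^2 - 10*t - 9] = -6*t^2 - 4*t - 10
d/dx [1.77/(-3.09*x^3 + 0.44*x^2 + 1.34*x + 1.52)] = (16.4079*x^2 - 1.5576*x - 2.3718)/(-3.09*x^3 + 0.44*x^2 + 1.34*x + 1.52)^2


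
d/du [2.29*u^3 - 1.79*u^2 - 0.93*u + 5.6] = 6.87*u^2 - 3.58*u - 0.93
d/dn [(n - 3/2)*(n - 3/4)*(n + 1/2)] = n*(6*n - 7)/2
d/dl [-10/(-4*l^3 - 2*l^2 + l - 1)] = 10*(-12*l^2 - 4*l + 1)/(4*l^3 + 2*l^2 - l + 1)^2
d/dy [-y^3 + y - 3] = 1 - 3*y^2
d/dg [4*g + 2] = 4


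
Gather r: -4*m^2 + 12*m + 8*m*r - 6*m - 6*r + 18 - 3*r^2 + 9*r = -4*m^2 + 6*m - 3*r^2 + r*(8*m + 3) + 18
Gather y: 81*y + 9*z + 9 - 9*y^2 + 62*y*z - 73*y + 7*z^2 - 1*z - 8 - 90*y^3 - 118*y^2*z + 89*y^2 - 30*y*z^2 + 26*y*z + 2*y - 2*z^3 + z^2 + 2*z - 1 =-90*y^3 + y^2*(80 - 118*z) + y*(-30*z^2 + 88*z + 10) - 2*z^3 + 8*z^2 + 10*z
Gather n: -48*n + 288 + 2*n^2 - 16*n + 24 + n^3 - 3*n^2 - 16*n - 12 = n^3 - n^2 - 80*n + 300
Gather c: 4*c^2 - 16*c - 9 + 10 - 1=4*c^2 - 16*c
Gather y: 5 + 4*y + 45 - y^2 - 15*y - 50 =-y^2 - 11*y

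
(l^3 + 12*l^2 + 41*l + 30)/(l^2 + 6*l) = l + 6 + 5/l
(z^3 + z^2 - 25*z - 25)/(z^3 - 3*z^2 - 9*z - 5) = (z + 5)/(z + 1)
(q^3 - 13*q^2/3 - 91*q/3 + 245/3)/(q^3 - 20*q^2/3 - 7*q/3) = (3*q^2 + 8*q - 35)/(q*(3*q + 1))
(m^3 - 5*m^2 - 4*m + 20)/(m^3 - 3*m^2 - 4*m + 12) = (m - 5)/(m - 3)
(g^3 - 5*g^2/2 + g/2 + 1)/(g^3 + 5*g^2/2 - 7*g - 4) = (g - 1)/(g + 4)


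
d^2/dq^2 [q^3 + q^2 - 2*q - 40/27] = 6*q + 2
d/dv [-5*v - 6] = -5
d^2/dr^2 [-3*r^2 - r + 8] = -6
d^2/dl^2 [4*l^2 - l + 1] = 8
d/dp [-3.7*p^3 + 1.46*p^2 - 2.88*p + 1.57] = -11.1*p^2 + 2.92*p - 2.88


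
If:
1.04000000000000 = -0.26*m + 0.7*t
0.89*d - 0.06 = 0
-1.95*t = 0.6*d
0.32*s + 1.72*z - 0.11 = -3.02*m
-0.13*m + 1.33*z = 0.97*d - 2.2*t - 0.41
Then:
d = 0.07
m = -4.06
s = 41.96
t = -0.02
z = -0.62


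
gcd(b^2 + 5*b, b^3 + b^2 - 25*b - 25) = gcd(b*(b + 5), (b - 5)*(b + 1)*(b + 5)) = b + 5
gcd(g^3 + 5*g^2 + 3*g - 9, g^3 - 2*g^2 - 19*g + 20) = g - 1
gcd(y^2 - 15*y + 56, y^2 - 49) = y - 7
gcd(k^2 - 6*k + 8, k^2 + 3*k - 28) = k - 4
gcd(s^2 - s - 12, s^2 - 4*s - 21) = s + 3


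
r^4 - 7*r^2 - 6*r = r*(r - 3)*(r + 1)*(r + 2)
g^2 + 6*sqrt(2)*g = g*(g + 6*sqrt(2))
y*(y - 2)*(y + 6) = y^3 + 4*y^2 - 12*y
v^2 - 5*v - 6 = (v - 6)*(v + 1)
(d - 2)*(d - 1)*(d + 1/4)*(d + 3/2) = d^4 - 5*d^3/4 - 23*d^2/8 + 19*d/8 + 3/4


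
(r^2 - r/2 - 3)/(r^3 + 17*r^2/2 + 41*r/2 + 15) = (r - 2)/(r^2 + 7*r + 10)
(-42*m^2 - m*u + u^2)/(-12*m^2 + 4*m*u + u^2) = (-7*m + u)/(-2*m + u)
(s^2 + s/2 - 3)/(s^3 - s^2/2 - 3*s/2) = (s + 2)/(s*(s + 1))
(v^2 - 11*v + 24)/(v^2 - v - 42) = (-v^2 + 11*v - 24)/(-v^2 + v + 42)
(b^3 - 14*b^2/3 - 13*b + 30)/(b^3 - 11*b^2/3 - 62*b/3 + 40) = (b + 3)/(b + 4)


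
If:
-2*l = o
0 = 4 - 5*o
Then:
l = -2/5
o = 4/5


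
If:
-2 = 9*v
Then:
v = -2/9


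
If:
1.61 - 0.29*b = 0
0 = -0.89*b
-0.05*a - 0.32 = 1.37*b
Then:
No Solution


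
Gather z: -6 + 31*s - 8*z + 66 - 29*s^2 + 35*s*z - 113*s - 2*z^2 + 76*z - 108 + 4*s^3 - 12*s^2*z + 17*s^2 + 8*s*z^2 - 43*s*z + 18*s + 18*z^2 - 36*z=4*s^3 - 12*s^2 - 64*s + z^2*(8*s + 16) + z*(-12*s^2 - 8*s + 32) - 48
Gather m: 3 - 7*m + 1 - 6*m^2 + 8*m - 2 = -6*m^2 + m + 2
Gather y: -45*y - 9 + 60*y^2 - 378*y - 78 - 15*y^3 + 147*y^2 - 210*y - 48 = -15*y^3 + 207*y^2 - 633*y - 135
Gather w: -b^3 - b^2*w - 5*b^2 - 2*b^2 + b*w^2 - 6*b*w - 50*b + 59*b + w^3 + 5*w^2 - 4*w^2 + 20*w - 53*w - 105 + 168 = -b^3 - 7*b^2 + 9*b + w^3 + w^2*(b + 1) + w*(-b^2 - 6*b - 33) + 63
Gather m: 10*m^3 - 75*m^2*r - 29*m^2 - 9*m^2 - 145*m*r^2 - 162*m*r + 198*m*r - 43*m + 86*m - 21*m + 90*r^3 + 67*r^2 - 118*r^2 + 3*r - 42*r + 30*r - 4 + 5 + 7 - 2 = 10*m^3 + m^2*(-75*r - 38) + m*(-145*r^2 + 36*r + 22) + 90*r^3 - 51*r^2 - 9*r + 6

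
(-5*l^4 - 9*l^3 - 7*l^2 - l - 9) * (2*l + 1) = -10*l^5 - 23*l^4 - 23*l^3 - 9*l^2 - 19*l - 9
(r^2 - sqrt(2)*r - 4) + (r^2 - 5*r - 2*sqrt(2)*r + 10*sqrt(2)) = 2*r^2 - 5*r - 3*sqrt(2)*r - 4 + 10*sqrt(2)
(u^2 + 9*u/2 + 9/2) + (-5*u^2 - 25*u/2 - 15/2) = -4*u^2 - 8*u - 3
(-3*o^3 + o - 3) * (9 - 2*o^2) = 6*o^5 - 29*o^3 + 6*o^2 + 9*o - 27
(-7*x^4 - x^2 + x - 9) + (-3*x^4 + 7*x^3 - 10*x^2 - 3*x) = -10*x^4 + 7*x^3 - 11*x^2 - 2*x - 9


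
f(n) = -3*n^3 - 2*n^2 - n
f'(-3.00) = -70.00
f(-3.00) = 66.00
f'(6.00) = -349.00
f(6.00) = -726.00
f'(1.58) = -29.79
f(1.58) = -18.41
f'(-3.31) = -86.36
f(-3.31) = 90.19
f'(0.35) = -3.50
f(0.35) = -0.72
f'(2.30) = -57.81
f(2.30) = -49.38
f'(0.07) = -1.32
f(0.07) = -0.08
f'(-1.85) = -24.40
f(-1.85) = 14.00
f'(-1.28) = -10.63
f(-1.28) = 4.29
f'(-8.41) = -603.91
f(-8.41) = 1651.42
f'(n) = -9*n^2 - 4*n - 1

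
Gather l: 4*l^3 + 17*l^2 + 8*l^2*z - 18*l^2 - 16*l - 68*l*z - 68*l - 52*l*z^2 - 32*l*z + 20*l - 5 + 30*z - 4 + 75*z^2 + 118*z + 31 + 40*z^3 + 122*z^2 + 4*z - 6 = 4*l^3 + l^2*(8*z - 1) + l*(-52*z^2 - 100*z - 64) + 40*z^3 + 197*z^2 + 152*z + 16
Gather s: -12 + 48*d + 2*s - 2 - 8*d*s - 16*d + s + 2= 32*d + s*(3 - 8*d) - 12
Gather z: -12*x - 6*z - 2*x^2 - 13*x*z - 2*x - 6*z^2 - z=-2*x^2 - 14*x - 6*z^2 + z*(-13*x - 7)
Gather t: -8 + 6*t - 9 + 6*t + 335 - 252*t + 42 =360 - 240*t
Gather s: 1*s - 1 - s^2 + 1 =-s^2 + s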